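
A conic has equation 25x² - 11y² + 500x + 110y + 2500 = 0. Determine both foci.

(-10, -1) and (-10, 11)

Group: 25(x² + 20x) -11(y² - 10y) = -2500
Completing the square gives 25(x + 10)² -11(y - 5)² = -2500 + 2500 - 275 = -275.
Divide through by -275 to get (y - 5)²/25 - (x + 10)²/11 = 1.
Hyperbola, center (-10, 5), transverse axis vertical; a² = 25, b² = 11.
c² = a² + b² = 25 + 11 = 36, so c = 6.
Foci lie on the vertical axis through the center: (h, k ± c).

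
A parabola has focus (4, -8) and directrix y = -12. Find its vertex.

The vertex is the midpoint between the focus and the directrix along the axis of symmetry.
Axis is vertical (directrix is horizontal). Vertex y-coordinate = (-8 + (-12))/2 = -10; x-coordinate = 4.

(4, -10)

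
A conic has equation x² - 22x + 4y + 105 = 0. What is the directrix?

Only x is squared. Complete the square in x: (x - 11)² = -4(y - 4).
Vertex (11, 4); 4p = -4 so p = -1. Opens down.
Directrix is the horizontal line y = k − p = 4 − (-1) = 5.

y = 5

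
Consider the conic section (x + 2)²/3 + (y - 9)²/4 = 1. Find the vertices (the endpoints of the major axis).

Center (-2, 9). The larger denominator 4 sits under the y-term, so the major axis is vertical; a² = 4, b² = 3.
a = 2. Vertices at (h, k ± a).

(-2, 7) and (-2, 11)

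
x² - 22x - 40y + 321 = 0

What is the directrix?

Only x is squared. Complete the square in x: (x - 11)² = 40(y - 5).
Vertex (11, 5); 4p = 40 so p = 10. Opens up.
Directrix is the horizontal line y = k − p = 5 − (10) = -5.

y = -5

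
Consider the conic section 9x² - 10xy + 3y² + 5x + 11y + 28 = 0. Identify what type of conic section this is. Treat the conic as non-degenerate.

ellipse

A = 9, B = -10, C = 3.
Discriminant B² − 4AC = (-10)² − 4·9·3 = -8.
B² − 4AC < 0 ⇒ ellipse.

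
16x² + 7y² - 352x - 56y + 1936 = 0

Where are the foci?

(11, 1) and (11, 7)

Group the x- and y-terms: 16(x² - 22x) + 7(y² - 8y) = -1936
Completing the square gives 16(x - 11)² + 7(y - 4)² = -1936 + 1936 + 112 = 112.
Dividing both sides by 112: (x - 11)²/7 + (y - 4)²/16 = 1
Ellipse, center (11, 4), major axis vertical; a² = 16, b² = 7.
c² = a² - b² = 16 - 7 = 9, so c = 3.
Foci lie on the vertical axis through the center: (h, k ± c).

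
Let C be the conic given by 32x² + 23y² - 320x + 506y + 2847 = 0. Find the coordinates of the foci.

(5, -14) and (5, -8)

Group the x- and y-terms: 32(x² - 10x) + 23(y² + 22y) = -2847
Complete the square: 32(x - 5)² + 23(y + 11)² = -2847 + 800 + 2783 = 736
Divide by 736: (x - 5)²/23 + (y + 11)²/32 = 1
Ellipse, center (5, -11), major axis vertical; a² = 32, b² = 23.
c² = a² - b² = 32 - 23 = 9, so c = 3.
Foci lie on the vertical axis through the center: (h, k ± c).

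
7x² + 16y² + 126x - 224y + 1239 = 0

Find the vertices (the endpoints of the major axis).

Group: 7(x² + 18x) + 16(y² - 14y) = -1239
Completing the square gives 7(x + 9)² + 16(y - 7)² = -1239 + 567 + 784 = 112.
Divide by 112: (x + 9)²/16 + (y - 7)²/7 = 1
Ellipse, center (-9, 7), major axis horizontal; a² = 16, b² = 7.
a = 4. Vertices at (h ± a, k).

(-13, 7) and (-5, 7)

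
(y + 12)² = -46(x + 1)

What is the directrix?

Vertex (-1, -12); 4p = -46 so p = -23/2. Opens left.
Directrix is the vertical line x = h − p = -1 − (-23/2) = 21/2.

x = 21/2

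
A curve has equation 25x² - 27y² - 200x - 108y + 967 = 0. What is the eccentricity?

e = 2√13/5

Rearranging, 25(x² - 8x) -27(y² + 4y) = -967.
25(x - 4)² -27(y + 2)² = -967 + 400 - 108 = -675
Divide by -675: (y + 2)²/25 - (x - 4)²/27 = 1
Hyperbola, center (4, -2), transverse axis vertical; a² = 25, b² = 27.
c² = a² + b² = 52, so c = 2√13.
e = c/a = 2√13/5.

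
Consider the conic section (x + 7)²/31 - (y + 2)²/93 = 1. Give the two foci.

(-7 - 2√31, -2) and (-7 + 2√31, -2)

Center (-7, -2). The positive term is the x-term, so the transverse axis is horizontal; a² = 31, b² = 93.
c² = a² + b² = 31 + 93 = 124, so c = 2√31.
Foci lie on the horizontal axis through the center: (h ± c, k).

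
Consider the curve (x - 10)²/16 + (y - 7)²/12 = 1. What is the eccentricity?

e = 1/2

Center (10, 7). The larger denominator 16 sits under the x-term, so the major axis is horizontal; a² = 16, b² = 12.
c² = a² - b² = 4, so c = 2.
e = c/a = 2/4 = 1/2.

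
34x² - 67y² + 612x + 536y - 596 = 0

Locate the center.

Rearranging, 34(x² + 18x) -67(y² - 8y) = 596.
Complete the square in x and y: 34(x + 9)² -67(y - 4)² = 596 + 2754 - 1072 = 2278
Divide through by 2278 to get (x + 9)²/67 - (y - 4)²/34 = 1.
Hyperbola with center (-9, 4).

(-9, 4)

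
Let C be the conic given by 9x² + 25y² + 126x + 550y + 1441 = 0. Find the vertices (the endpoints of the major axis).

Group: 9(x² + 14x) + 25(y² + 22y) = -1441
Complete the square in x and y: 9(x + 7)² + 25(y + 11)² = -1441 + 441 + 3025 = 2025
Divide by 2025: (x + 7)²/225 + (y + 11)²/81 = 1
Ellipse, center (-7, -11), major axis horizontal; a² = 225, b² = 81.
a = 15. Vertices at (h ± a, k).

(-22, -11) and (8, -11)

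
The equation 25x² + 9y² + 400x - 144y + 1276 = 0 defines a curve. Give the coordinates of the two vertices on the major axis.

Group: 25(x² + 16x) + 9(y² - 16y) = -1276
25(x + 8)² + 9(y - 8)² = -1276 + 1600 + 576 = 900
Divide through by 900 to get (x + 8)²/36 + (y - 8)²/100 = 1.
Ellipse, center (-8, 8), major axis vertical; a² = 100, b² = 36.
a = 10. Vertices at (h, k ± a).

(-8, -2) and (-8, 18)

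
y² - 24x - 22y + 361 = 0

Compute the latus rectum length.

24

Only y is squared. Complete the square in y: (y - 11)² = 24(x - 10).
Vertex (10, 11); 4p = 24 so p = 6. Opens right.
Latus rectum length = |4p| = 24.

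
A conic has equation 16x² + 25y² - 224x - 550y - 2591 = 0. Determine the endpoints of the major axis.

Group the x- and y-terms: 16(x² - 14x) + 25(y² - 22y) = 2591
Complete the square: 16(x - 7)² + 25(y - 11)² = 2591 + 784 + 3025 = 6400
Dividing both sides by 6400: (x - 7)²/400 + (y - 11)²/256 = 1
Ellipse, center (7, 11), major axis horizontal; a² = 400, b² = 256.
a = 20. Vertices at (h ± a, k).

(-13, 11) and (27, 11)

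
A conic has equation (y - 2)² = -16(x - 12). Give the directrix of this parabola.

x = 16

Vertex (12, 2); 4p = -16 so p = -4. Opens left.
Directrix is the vertical line x = h − p = 12 − (-4) = 16.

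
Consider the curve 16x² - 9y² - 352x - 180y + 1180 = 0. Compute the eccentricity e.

e = 5/4

Group: 16(x² - 22x) -9(y² + 20y) = -1180
Complete the square: 16(x - 11)² -9(y + 10)² = -1180 + 1936 - 900 = -144
Dividing both sides by -144: (y + 10)²/16 - (x - 11)²/9 = 1
Hyperbola, center (11, -10), transverse axis vertical; a² = 16, b² = 9.
c² = a² + b² = 25, so c = 5.
e = c/a = 5/4.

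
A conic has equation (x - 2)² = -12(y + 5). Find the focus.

(2, -8)

Vertex (2, -5); 4p = -12 so p = -3. Opens down.
Focus is p units from the vertex along the axis: (h, k + p).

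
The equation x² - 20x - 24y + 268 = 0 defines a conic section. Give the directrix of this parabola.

y = 1

Only x is squared. Complete the square in x: (x - 10)² = 24(y - 7).
Vertex (10, 7); 4p = 24 so p = 6. Opens up.
Directrix is the horizontal line y = k − p = 7 − (6) = 1.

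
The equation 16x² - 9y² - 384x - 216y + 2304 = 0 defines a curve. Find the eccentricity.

e = 5/4

Group: 16(x² - 24x) -9(y² + 24y) = -2304
Complete the square in x and y: 16(x - 12)² -9(y + 12)² = -2304 + 2304 - 1296 = -1296
Divide by -1296: (y + 12)²/144 - (x - 12)²/81 = 1
Hyperbola, center (12, -12), transverse axis vertical; a² = 144, b² = 81.
c² = a² + b² = 225, so c = 15.
e = c/a = 15/12 = 5/4.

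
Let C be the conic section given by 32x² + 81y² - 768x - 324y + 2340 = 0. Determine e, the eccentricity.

e = 7/9

32(x² - 24x) + 81(y² - 4y) = -2340
32(x - 12)² + 81(y - 2)² = -2340 + 4608 + 324 = 2592
Divide through by 2592 to get (x - 12)²/81 + (y - 2)²/32 = 1.
Ellipse, center (12, 2), major axis horizontal; a² = 81, b² = 32.
c² = a² - b² = 49, so c = 7.
e = c/a = 7/9.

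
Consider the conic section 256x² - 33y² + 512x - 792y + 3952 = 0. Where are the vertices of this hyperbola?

Collect terms: 256(x² + 2x) -33(y² + 24y) = -3952
Completing the square gives 256(x + 1)² -33(y + 12)² = -3952 + 256 - 4752 = -8448.
Dividing both sides by -8448: (y + 12)²/256 - (x + 1)²/33 = 1
Hyperbola, center (-1, -12), transverse axis vertical; a² = 256, b² = 33.
a = 16. Vertices at (h, k ± a).

(-1, -28) and (-1, 4)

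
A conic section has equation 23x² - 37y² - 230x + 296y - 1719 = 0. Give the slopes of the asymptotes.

Collect terms: 23(x² - 10x) -37(y² - 8y) = 1719
23(x - 5)² -37(y - 4)² = 1719 + 575 - 592 = 1702
Divide by 1702: (x - 5)²/74 - (y - 4)²/46 = 1
Hyperbola, center (5, 4), transverse axis horizontal; a² = 74, b² = 46.
For a horizontal hyperbola the asymptotes have slope ±b/a.
Here that is ±√46/√74 = ±√851/37.

√851/37 and -√851/37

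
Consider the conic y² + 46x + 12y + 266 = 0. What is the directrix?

x = 13/2

Only y is squared. Complete the square in y: (y + 6)² = -46(x + 5).
Vertex (-5, -6); 4p = -46 so p = -23/2. Opens left.
Directrix is the vertical line x = h − p = -5 − (-23/2) = 13/2.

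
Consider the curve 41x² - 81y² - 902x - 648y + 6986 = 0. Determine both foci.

(11, -4 - √122) and (11, -4 + √122)

Group: 41(x² - 22x) -81(y² + 8y) = -6986
Complete the square: 41(x - 11)² -81(y + 4)² = -6986 + 4961 - 1296 = -3321
Dividing both sides by -3321: (y + 4)²/41 - (x - 11)²/81 = 1
Hyperbola, center (11, -4), transverse axis vertical; a² = 41, b² = 81.
c² = a² + b² = 41 + 81 = 122, so c = √122.
Foci lie on the vertical axis through the center: (h, k ± c).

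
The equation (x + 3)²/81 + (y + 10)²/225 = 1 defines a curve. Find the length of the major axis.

Center (-3, -10). The larger denominator 225 sits under the y-term, so the major axis is vertical; a² = 225, b² = 81.
a² = 225 so a = 15; the major axis has length 2a = 30.

30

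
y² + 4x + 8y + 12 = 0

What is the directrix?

Only y is squared. Complete the square in y: (y + 4)² = -4(x - 1).
Vertex (1, -4); 4p = -4 so p = -1. Opens left.
Directrix is the vertical line x = h − p = 1 − (-1) = 2.

x = 2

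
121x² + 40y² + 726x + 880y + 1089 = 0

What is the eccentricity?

e = 9/11

Collect terms: 121(x² + 6x) + 40(y² + 22y) = -1089
Complete the square: 121(x + 3)² + 40(y + 11)² = -1089 + 1089 + 4840 = 4840
Dividing both sides by 4840: (x + 3)²/40 + (y + 11)²/121 = 1
Ellipse, center (-3, -11), major axis vertical; a² = 121, b² = 40.
c² = a² - b² = 81, so c = 9.
e = c/a = 9/11.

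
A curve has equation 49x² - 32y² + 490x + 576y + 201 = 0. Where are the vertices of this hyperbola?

49(x² + 10x) -32(y² - 18y) = -201
Complete the square in x and y: 49(x + 5)² -32(y - 9)² = -201 + 1225 - 2592 = -1568
Divide through by -1568 to get (y - 9)²/49 - (x + 5)²/32 = 1.
Hyperbola, center (-5, 9), transverse axis vertical; a² = 49, b² = 32.
a = 7. Vertices at (h, k ± a).

(-5, 2) and (-5, 16)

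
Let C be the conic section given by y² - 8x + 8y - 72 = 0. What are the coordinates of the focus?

(-9, -4)

Only y is squared. Complete the square in y: (y + 4)² = 8(x + 11).
Vertex (-11, -4); 4p = 8 so p = 2. Opens right.
Focus is p units from the vertex along the axis: (h + p, k).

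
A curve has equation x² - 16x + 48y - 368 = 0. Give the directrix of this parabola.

Only x is squared. Complete the square in x: (x - 8)² = -48(y - 9).
Vertex (8, 9); 4p = -48 so p = -12. Opens down.
Directrix is the horizontal line y = k − p = 9 − (-12) = 21.

y = 21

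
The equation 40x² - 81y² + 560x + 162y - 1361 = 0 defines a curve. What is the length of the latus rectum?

40(x² + 14x) -81(y² - 2y) = 1361
40(x + 7)² -81(y - 1)² = 1361 + 1960 - 81 = 3240
Divide through by 3240 to get (x + 7)²/81 - (y - 1)²/40 = 1.
Hyperbola, center (-7, 1), transverse axis horizontal; a² = 81, b² = 40.
Latus rectum length = 2b²/a = 2·40/9 = 80/9.

80/9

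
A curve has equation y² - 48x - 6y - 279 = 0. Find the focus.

Only y is squared. Complete the square in y: (y - 3)² = 48(x + 6).
Vertex (-6, 3); 4p = 48 so p = 12. Opens right.
Focus is p units from the vertex along the axis: (h + p, k).

(6, 3)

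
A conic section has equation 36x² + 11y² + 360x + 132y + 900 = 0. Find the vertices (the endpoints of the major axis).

Collect terms: 36(x² + 10x) + 11(y² + 12y) = -900
Completing the square gives 36(x + 5)² + 11(y + 6)² = -900 + 900 + 396 = 396.
Divide through by 396 to get (x + 5)²/11 + (y + 6)²/36 = 1.
Ellipse, center (-5, -6), major axis vertical; a² = 36, b² = 11.
a = 6. Vertices at (h, k ± a).

(-5, -12) and (-5, 0)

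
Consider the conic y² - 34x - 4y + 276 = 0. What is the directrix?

Only y is squared. Complete the square in y: (y - 2)² = 34(x - 8).
Vertex (8, 2); 4p = 34 so p = 17/2. Opens right.
Directrix is the vertical line x = h − p = 8 − (17/2) = -1/2.

x = -1/2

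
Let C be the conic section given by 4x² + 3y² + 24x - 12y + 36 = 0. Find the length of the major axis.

4

Group the x- and y-terms: 4(x² + 6x) + 3(y² - 4y) = -36
Complete the square in x and y: 4(x + 3)² + 3(y - 2)² = -36 + 36 + 12 = 12
Dividing both sides by 12: (x + 3)²/3 + (y - 2)²/4 = 1
Ellipse, center (-3, 2), major axis vertical; a² = 4, b² = 3.
a² = 4 so a = 2; the major axis has length 2a = 4.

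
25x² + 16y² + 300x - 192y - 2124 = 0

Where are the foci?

25(x² + 12x) + 16(y² - 12y) = 2124
Completing the square gives 25(x + 6)² + 16(y - 6)² = 2124 + 900 + 576 = 3600.
Divide through by 3600 to get (x + 6)²/144 + (y - 6)²/225 = 1.
Ellipse, center (-6, 6), major axis vertical; a² = 225, b² = 144.
c² = a² - b² = 225 - 144 = 81, so c = 9.
Foci lie on the vertical axis through the center: (h, k ± c).

(-6, -3) and (-6, 15)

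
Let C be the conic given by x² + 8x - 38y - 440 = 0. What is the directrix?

y = -43/2

Only x is squared. Complete the square in x: (x + 4)² = 38(y + 12).
Vertex (-4, -12); 4p = 38 so p = 19/2. Opens up.
Directrix is the horizontal line y = k − p = -12 − (19/2) = -43/2.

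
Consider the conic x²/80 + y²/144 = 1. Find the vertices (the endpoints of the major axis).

(0, -12) and (0, 12)

Center (0, 0). The larger denominator 144 sits under the y-term, so the major axis is vertical; a² = 144, b² = 80.
a = 12. Vertices at (h, k ± a).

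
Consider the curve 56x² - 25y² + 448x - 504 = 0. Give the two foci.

56(x² + 8x) -25y² = 504
56(x + 4)² -25y² = 504 + 896 + 0 = 1400
Divide through by 1400 to get (x + 4)²/25 - y²/56 = 1.
Hyperbola, center (-4, 0), transverse axis horizontal; a² = 25, b² = 56.
c² = a² + b² = 25 + 56 = 81, so c = 9.
Foci lie on the horizontal axis through the center: (h ± c, k).

(-13, 0) and (5, 0)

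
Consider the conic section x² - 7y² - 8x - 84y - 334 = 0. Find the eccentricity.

e = 2√14/7

(x² - 8x) -7(y² + 12y) = 334
Complete the square in x and y: (x - 4)² -7(y + 6)² = 334 + 16 - 252 = 98
Divide through by 98 to get (x - 4)²/98 - (y + 6)²/14 = 1.
Hyperbola, center (4, -6), transverse axis horizontal; a² = 98, b² = 14.
c² = a² + b² = 112, so c = 4√7.
e = c/a = 4√7/7√2 = 2√14/7.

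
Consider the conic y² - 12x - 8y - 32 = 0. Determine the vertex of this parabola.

Only y is squared. Complete the square in y: (y - 4)² = 12(x + 4).
Vertex (-4, 4); 4p = 12 so p = 3. Opens right.

(-4, 4)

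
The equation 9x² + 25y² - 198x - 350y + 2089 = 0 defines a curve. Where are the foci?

(7, 7) and (15, 7)

Group: 9(x² - 22x) + 25(y² - 14y) = -2089
9(x - 11)² + 25(y - 7)² = -2089 + 1089 + 1225 = 225
Dividing both sides by 225: (x - 11)²/25 + (y - 7)²/9 = 1
Ellipse, center (11, 7), major axis horizontal; a² = 25, b² = 9.
c² = a² - b² = 25 - 9 = 16, so c = 4.
Foci lie on the horizontal axis through the center: (h ± c, k).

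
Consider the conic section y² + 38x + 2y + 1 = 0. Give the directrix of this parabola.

Only y is squared. Complete the square in y: (y + 1)² = -38x.
Vertex (0, -1); 4p = -38 so p = -19/2. Opens left.
Directrix is the vertical line x = h − p = 0 − (-19/2) = 19/2.

x = 19/2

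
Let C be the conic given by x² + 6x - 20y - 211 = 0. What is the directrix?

Only x is squared. Complete the square in x: (x + 3)² = 20(y + 11).
Vertex (-3, -11); 4p = 20 so p = 5. Opens up.
Directrix is the horizontal line y = k − p = -11 − (5) = -16.

y = -16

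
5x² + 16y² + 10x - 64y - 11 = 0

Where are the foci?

5(x² + 2x) + 16(y² - 4y) = 11
Complete the square in x and y: 5(x + 1)² + 16(y - 2)² = 11 + 5 + 64 = 80
Dividing both sides by 80: (x + 1)²/16 + (y - 2)²/5 = 1
Ellipse, center (-1, 2), major axis horizontal; a² = 16, b² = 5.
c² = a² - b² = 16 - 5 = 11, so c = √11.
Foci lie on the horizontal axis through the center: (h ± c, k).

(-1 - √11, 2) and (-1 + √11, 2)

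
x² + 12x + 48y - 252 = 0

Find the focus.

(-6, -6)

Only x is squared. Complete the square in x: (x + 6)² = -48(y - 6).
Vertex (-6, 6); 4p = -48 so p = -12. Opens down.
Focus is p units from the vertex along the axis: (h, k + p).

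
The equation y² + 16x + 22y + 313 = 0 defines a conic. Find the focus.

(-16, -11)

Only y is squared. Complete the square in y: (y + 11)² = -16(x + 12).
Vertex (-12, -11); 4p = -16 so p = -4. Opens left.
Focus is p units from the vertex along the axis: (h + p, k).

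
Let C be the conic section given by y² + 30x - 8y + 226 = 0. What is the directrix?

x = 1/2

Only y is squared. Complete the square in y: (y - 4)² = -30(x + 7).
Vertex (-7, 4); 4p = -30 so p = -15/2. Opens left.
Directrix is the vertical line x = h − p = -7 − (-15/2) = 1/2.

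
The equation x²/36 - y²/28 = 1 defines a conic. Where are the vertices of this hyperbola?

(-6, 0) and (6, 0)

Center (0, 0). The positive term is the x-term, so the transverse axis is horizontal; a² = 36, b² = 28.
a = 6. Vertices at (h ± a, k).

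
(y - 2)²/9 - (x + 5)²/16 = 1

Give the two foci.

Center (-5, 2). The positive term is the y-term, so the transverse axis is vertical; a² = 9, b² = 16.
c² = a² + b² = 9 + 16 = 25, so c = 5.
Foci lie on the vertical axis through the center: (h, k ± c).

(-5, -3) and (-5, 7)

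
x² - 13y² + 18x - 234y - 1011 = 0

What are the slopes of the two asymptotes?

Group: (x² + 18x) -13(y² + 18y) = 1011
Completing the square gives (x + 9)² -13(y + 9)² = 1011 + 81 - 1053 = 39.
Divide by 39: (x + 9)²/39 - (y + 9)²/3 = 1
Hyperbola, center (-9, -9), transverse axis horizontal; a² = 39, b² = 3.
For a horizontal hyperbola the asymptotes have slope ±b/a.
Here that is ±√3/√39 = ±√13/13.

√13/13 and -√13/13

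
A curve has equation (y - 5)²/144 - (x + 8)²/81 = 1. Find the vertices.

Center (-8, 5). The positive term is the y-term, so the transverse axis is vertical; a² = 144, b² = 81.
a = 12. Vertices at (h, k ± a).

(-8, -7) and (-8, 17)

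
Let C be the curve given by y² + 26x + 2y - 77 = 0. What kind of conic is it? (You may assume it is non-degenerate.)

parabola

No xy term. Coefficients of x² and y² are A = 0, C = 1.
Exactly one squared variable ⇒ parabola.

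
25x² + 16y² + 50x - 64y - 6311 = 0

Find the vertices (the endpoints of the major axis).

Group the x- and y-terms: 25(x² + 2x) + 16(y² - 4y) = 6311
Complete the square: 25(x + 1)² + 16(y - 2)² = 6311 + 25 + 64 = 6400
Divide through by 6400 to get (x + 1)²/256 + (y - 2)²/400 = 1.
Ellipse, center (-1, 2), major axis vertical; a² = 400, b² = 256.
a = 20. Vertices at (h, k ± a).

(-1, -18) and (-1, 22)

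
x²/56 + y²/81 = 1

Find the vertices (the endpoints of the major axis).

(0, -9) and (0, 9)

Center (0, 0). The larger denominator 81 sits under the y-term, so the major axis is vertical; a² = 81, b² = 56.
a = 9. Vertices at (h, k ± a).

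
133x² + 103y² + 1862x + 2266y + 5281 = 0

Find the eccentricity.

e = √3990/133

Group the x- and y-terms: 133(x² + 14x) + 103(y² + 22y) = -5281
Complete the square: 133(x + 7)² + 103(y + 11)² = -5281 + 6517 + 12463 = 13699
Dividing both sides by 13699: (x + 7)²/103 + (y + 11)²/133 = 1
Ellipse, center (-7, -11), major axis vertical; a² = 133, b² = 103.
c² = a² - b² = 30, so c = √30.
e = c/a = √30/√133 = √3990/133.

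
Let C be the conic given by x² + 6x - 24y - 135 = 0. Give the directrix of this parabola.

Only x is squared. Complete the square in x: (x + 3)² = 24(y + 6).
Vertex (-3, -6); 4p = 24 so p = 6. Opens up.
Directrix is the horizontal line y = k − p = -6 − (6) = -12.

y = -12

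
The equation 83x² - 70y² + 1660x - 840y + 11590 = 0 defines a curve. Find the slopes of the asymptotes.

√5810/70 and -√5810/70

Rearranging, 83(x² + 20x) -70(y² + 12y) = -11590.
Complete the square in x and y: 83(x + 10)² -70(y + 6)² = -11590 + 8300 - 2520 = -5810
Dividing both sides by -5810: (y + 6)²/83 - (x + 10)²/70 = 1
Hyperbola, center (-10, -6), transverse axis vertical; a² = 83, b² = 70.
For a vertical hyperbola the asymptotes have slope ±a/b.
Here that is ±√83/√70 = ±√5810/70.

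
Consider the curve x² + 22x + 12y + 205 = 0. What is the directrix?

Only x is squared. Complete the square in x: (x + 11)² = -12(y + 7).
Vertex (-11, -7); 4p = -12 so p = -3. Opens down.
Directrix is the horizontal line y = k − p = -7 − (-3) = -4.

y = -4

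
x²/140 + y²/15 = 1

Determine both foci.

Center (0, 0). The larger denominator 140 sits under the x-term, so the major axis is horizontal; a² = 140, b² = 15.
c² = a² - b² = 140 - 15 = 125, so c = 5√5.
Foci lie on the horizontal axis through the center: (h ± c, k).

(0 - 5√5, 0) and (0 + 5√5, 0)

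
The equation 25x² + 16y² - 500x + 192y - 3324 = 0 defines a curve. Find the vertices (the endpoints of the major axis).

(10, -26) and (10, 14)

Rearranging, 25(x² - 20x) + 16(y² + 12y) = 3324.
Complete the square: 25(x - 10)² + 16(y + 6)² = 3324 + 2500 + 576 = 6400
Divide through by 6400 to get (x - 10)²/256 + (y + 6)²/400 = 1.
Ellipse, center (10, -6), major axis vertical; a² = 400, b² = 256.
a = 20. Vertices at (h, k ± a).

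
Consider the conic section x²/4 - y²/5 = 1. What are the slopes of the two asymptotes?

Center (0, 0). The positive term is the x-term, so the transverse axis is horizontal; a² = 4, b² = 5.
For a horizontal hyperbola the asymptotes have slope ±b/a.
Here that is ±√5/2.

√5/2 and -√5/2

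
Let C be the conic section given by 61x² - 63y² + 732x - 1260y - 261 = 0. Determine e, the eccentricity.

Group: 61(x² + 12x) -63(y² + 20y) = 261
Complete the square: 61(x + 6)² -63(y + 10)² = 261 + 2196 - 6300 = -3843
Divide by -3843: (y + 10)²/61 - (x + 6)²/63 = 1
Hyperbola, center (-6, -10), transverse axis vertical; a² = 61, b² = 63.
c² = a² + b² = 124, so c = 2√31.
e = c/a = 2√31/√61 = 2√1891/61.

e = 2√1891/61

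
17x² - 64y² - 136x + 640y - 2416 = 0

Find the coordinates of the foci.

(-5, 5) and (13, 5)

17(x² - 8x) -64(y² - 10y) = 2416
17(x - 4)² -64(y - 5)² = 2416 + 272 - 1600 = 1088
Dividing both sides by 1088: (x - 4)²/64 - (y - 5)²/17 = 1
Hyperbola, center (4, 5), transverse axis horizontal; a² = 64, b² = 17.
c² = a² + b² = 64 + 17 = 81, so c = 9.
Foci lie on the horizontal axis through the center: (h ± c, k).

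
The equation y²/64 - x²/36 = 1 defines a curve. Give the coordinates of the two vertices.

(0, -8) and (0, 8)

Center (0, 0). The positive term is the y-term, so the transverse axis is vertical; a² = 64, b² = 36.
a = 8. Vertices at (h, k ± a).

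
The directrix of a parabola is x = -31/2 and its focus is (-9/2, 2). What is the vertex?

(-10, 2)

The vertex is the midpoint between the focus and the directrix along the axis of symmetry.
Axis is horizontal (directrix is vertical). Vertex x-coordinate = (-9/2 + (-31/2))/2 = -10; y-coordinate = 2.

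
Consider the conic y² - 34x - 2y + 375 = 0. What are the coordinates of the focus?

Only y is squared. Complete the square in y: (y - 1)² = 34(x - 11).
Vertex (11, 1); 4p = 34 so p = 17/2. Opens right.
Focus is p units from the vertex along the axis: (h + p, k).

(39/2, 1)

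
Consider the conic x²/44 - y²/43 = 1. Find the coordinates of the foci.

Center (0, 0). The positive term is the x-term, so the transverse axis is horizontal; a² = 44, b² = 43.
c² = a² + b² = 44 + 43 = 87, so c = √87.
Foci lie on the horizontal axis through the center: (h ± c, k).

(0 - √87, 0) and (0 + √87, 0)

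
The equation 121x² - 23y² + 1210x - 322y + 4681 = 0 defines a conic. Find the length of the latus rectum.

46/11

Rearranging, 121(x² + 10x) -23(y² + 14y) = -4681.
Complete the square: 121(x + 5)² -23(y + 7)² = -4681 + 3025 - 1127 = -2783
Dividing both sides by -2783: (y + 7)²/121 - (x + 5)²/23 = 1
Hyperbola, center (-5, -7), transverse axis vertical; a² = 121, b² = 23.
Latus rectum length = 2b²/a = 2·23/11 = 46/11.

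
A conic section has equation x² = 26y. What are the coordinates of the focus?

Vertex (0, 0); 4p = 26 so p = 13/2. Opens up.
Focus is p units from the vertex along the axis: (h, k + p).

(0, 13/2)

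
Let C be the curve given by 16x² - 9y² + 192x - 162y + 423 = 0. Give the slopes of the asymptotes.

4/3 and -4/3

Group: 16(x² + 12x) -9(y² + 18y) = -423
16(x + 6)² -9(y + 9)² = -423 + 576 - 729 = -576
Divide through by -576 to get (y + 9)²/64 - (x + 6)²/36 = 1.
Hyperbola, center (-6, -9), transverse axis vertical; a² = 64, b² = 36.
For a vertical hyperbola the asymptotes have slope ±a/b.
Here that is ±8/6 = ±4/3.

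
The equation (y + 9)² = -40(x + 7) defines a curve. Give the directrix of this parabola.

Vertex (-7, -9); 4p = -40 so p = -10. Opens left.
Directrix is the vertical line x = h − p = -7 − (-10) = 3.

x = 3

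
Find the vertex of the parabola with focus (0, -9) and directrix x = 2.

(1, -9)

The vertex is the midpoint between the focus and the directrix along the axis of symmetry.
Axis is horizontal (directrix is vertical). Vertex x-coordinate = (0 + 2)/2 = 1; y-coordinate = -9.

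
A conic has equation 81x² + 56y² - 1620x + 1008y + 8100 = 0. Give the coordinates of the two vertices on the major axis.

(10, -18) and (10, 0)

81(x² - 20x) + 56(y² + 18y) = -8100
81(x - 10)² + 56(y + 9)² = -8100 + 8100 + 4536 = 4536
Divide by 4536: (x - 10)²/56 + (y + 9)²/81 = 1
Ellipse, center (10, -9), major axis vertical; a² = 81, b² = 56.
a = 9. Vertices at (h, k ± a).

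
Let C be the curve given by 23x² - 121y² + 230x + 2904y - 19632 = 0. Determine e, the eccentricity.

e = 12/11

Collect terms: 23(x² + 10x) -121(y² - 24y) = 19632
Complete the square in x and y: 23(x + 5)² -121(y - 12)² = 19632 + 575 - 17424 = 2783
Divide through by 2783 to get (x + 5)²/121 - (y - 12)²/23 = 1.
Hyperbola, center (-5, 12), transverse axis horizontal; a² = 121, b² = 23.
c² = a² + b² = 144, so c = 12.
e = c/a = 12/11.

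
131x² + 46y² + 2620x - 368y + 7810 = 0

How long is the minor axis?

2√46

Group: 131(x² + 20x) + 46(y² - 8y) = -7810
Completing the square gives 131(x + 10)² + 46(y - 4)² = -7810 + 13100 + 736 = 6026.
Dividing both sides by 6026: (x + 10)²/46 + (y - 4)²/131 = 1
Ellipse, center (-10, 4), major axis vertical; a² = 131, b² = 46.
b² = 46 so b = √46; the minor axis has length 2b = 2√46.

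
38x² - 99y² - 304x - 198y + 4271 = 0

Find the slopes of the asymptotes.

√418/33 and -√418/33

Group the x- and y-terms: 38(x² - 8x) -99(y² + 2y) = -4271
Complete the square: 38(x - 4)² -99(y + 1)² = -4271 + 608 - 99 = -3762
Divide by -3762: (y + 1)²/38 - (x - 4)²/99 = 1
Hyperbola, center (4, -1), transverse axis vertical; a² = 38, b² = 99.
For a vertical hyperbola the asymptotes have slope ±a/b.
Here that is ±√38/3√11 = ±√418/33.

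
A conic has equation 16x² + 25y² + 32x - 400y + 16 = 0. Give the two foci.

(-7, 8) and (5, 8)

Collect terms: 16(x² + 2x) + 25(y² - 16y) = -16
Complete the square: 16(x + 1)² + 25(y - 8)² = -16 + 16 + 1600 = 1600
Divide through by 1600 to get (x + 1)²/100 + (y - 8)²/64 = 1.
Ellipse, center (-1, 8), major axis horizontal; a² = 100, b² = 64.
c² = a² - b² = 100 - 64 = 36, so c = 6.
Foci lie on the horizontal axis through the center: (h ± c, k).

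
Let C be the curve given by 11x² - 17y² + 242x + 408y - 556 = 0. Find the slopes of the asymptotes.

√187/17 and -√187/17

Rearranging, 11(x² + 22x) -17(y² - 24y) = 556.
Complete the square in x and y: 11(x + 11)² -17(y - 12)² = 556 + 1331 - 2448 = -561
Dividing both sides by -561: (y - 12)²/33 - (x + 11)²/51 = 1
Hyperbola, center (-11, 12), transverse axis vertical; a² = 33, b² = 51.
For a vertical hyperbola the asymptotes have slope ±a/b.
Here that is ±√33/√51 = ±√187/17.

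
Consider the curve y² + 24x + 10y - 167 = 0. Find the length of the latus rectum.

24

Only y is squared. Complete the square in y: (y + 5)² = -24(x - 8).
Vertex (8, -5); 4p = -24 so p = -6. Opens left.
Latus rectum length = |4p| = 24.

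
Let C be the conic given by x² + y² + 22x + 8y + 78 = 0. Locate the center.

(-11, -4)

Group: (x² + 22x) + (y² + 8y) = -78
Complete the square: (x + 11)² + (y + 4)² = -78 + 121 + 16 = 59
So (x + 11)² + (y + 4)² = 59.
Circle centered at (-11, -4) with r² = 59.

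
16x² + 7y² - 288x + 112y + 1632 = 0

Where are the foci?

(9, -11) and (9, -5)

Collect terms: 16(x² - 18x) + 7(y² + 16y) = -1632
Complete the square: 16(x - 9)² + 7(y + 8)² = -1632 + 1296 + 448 = 112
Dividing both sides by 112: (x - 9)²/7 + (y + 8)²/16 = 1
Ellipse, center (9, -8), major axis vertical; a² = 16, b² = 7.
c² = a² - b² = 16 - 7 = 9, so c = 3.
Foci lie on the vertical axis through the center: (h, k ± c).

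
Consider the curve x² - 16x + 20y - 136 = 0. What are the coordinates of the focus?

Only x is squared. Complete the square in x: (x - 8)² = -20(y - 10).
Vertex (8, 10); 4p = -20 so p = -5. Opens down.
Focus is p units from the vertex along the axis: (h, k + p).

(8, 5)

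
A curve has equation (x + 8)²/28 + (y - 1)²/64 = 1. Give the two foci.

(-8, -5) and (-8, 7)

Center (-8, 1). The larger denominator 64 sits under the y-term, so the major axis is vertical; a² = 64, b² = 28.
c² = a² - b² = 64 - 28 = 36, so c = 6.
Foci lie on the vertical axis through the center: (h, k ± c).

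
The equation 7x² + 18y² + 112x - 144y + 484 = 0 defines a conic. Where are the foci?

(-8 - √22, 4) and (-8 + √22, 4)

7(x² + 16x) + 18(y² - 8y) = -484
Complete the square in x and y: 7(x + 8)² + 18(y - 4)² = -484 + 448 + 288 = 252
Divide through by 252 to get (x + 8)²/36 + (y - 4)²/14 = 1.
Ellipse, center (-8, 4), major axis horizontal; a² = 36, b² = 14.
c² = a² - b² = 36 - 14 = 22, so c = √22.
Foci lie on the horizontal axis through the center: (h ± c, k).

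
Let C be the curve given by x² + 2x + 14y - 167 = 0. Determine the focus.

(-1, 17/2)

Only x is squared. Complete the square in x: (x + 1)² = -14(y - 12).
Vertex (-1, 12); 4p = -14 so p = -7/2. Opens down.
Focus is p units from the vertex along the axis: (h, k + p).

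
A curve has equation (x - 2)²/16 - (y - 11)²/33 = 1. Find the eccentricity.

e = 7/4

Center (2, 11). The positive term is the x-term, so the transverse axis is horizontal; a² = 16, b² = 33.
c² = a² + b² = 49, so c = 7.
e = c/a = 7/4.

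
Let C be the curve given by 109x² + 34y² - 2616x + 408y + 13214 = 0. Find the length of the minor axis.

2√34

Group the x- and y-terms: 109(x² - 24x) + 34(y² + 12y) = -13214
Completing the square gives 109(x - 12)² + 34(y + 6)² = -13214 + 15696 + 1224 = 3706.
Divide by 3706: (x - 12)²/34 + (y + 6)²/109 = 1
Ellipse, center (12, -6), major axis vertical; a² = 109, b² = 34.
b² = 34 so b = √34; the minor axis has length 2b = 2√34.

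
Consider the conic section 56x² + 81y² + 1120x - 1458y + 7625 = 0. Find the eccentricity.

Group the x- and y-terms: 56(x² + 20x) + 81(y² - 18y) = -7625
Complete the square: 56(x + 10)² + 81(y - 9)² = -7625 + 5600 + 6561 = 4536
Dividing both sides by 4536: (x + 10)²/81 + (y - 9)²/56 = 1
Ellipse, center (-10, 9), major axis horizontal; a² = 81, b² = 56.
c² = a² - b² = 25, so c = 5.
e = c/a = 5/9.

e = 5/9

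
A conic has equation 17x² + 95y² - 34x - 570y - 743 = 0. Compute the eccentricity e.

Group the x- and y-terms: 17(x² - 2x) + 95(y² - 6y) = 743
Complete the square: 17(x - 1)² + 95(y - 3)² = 743 + 17 + 855 = 1615
Divide through by 1615 to get (x - 1)²/95 + (y - 3)²/17 = 1.
Ellipse, center (1, 3), major axis horizontal; a² = 95, b² = 17.
c² = a² - b² = 78, so c = √78.
e = c/a = √78/√95 = √7410/95.

e = √7410/95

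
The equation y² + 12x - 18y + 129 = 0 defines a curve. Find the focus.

(-7, 9)

Only y is squared. Complete the square in y: (y - 9)² = -12(x + 4).
Vertex (-4, 9); 4p = -12 so p = -3. Opens left.
Focus is p units from the vertex along the axis: (h + p, k).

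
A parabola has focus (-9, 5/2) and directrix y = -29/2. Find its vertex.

(-9, -6)

The vertex is the midpoint between the focus and the directrix along the axis of symmetry.
Axis is vertical (directrix is horizontal). Vertex y-coordinate = (5/2 + (-29/2))/2 = -6; x-coordinate = -9.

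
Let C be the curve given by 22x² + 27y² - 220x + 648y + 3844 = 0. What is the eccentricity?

e = √15/9

Collect terms: 22(x² - 10x) + 27(y² + 24y) = -3844
22(x - 5)² + 27(y + 12)² = -3844 + 550 + 3888 = 594
Divide by 594: (x - 5)²/27 + (y + 12)²/22 = 1
Ellipse, center (5, -12), major axis horizontal; a² = 27, b² = 22.
c² = a² - b² = 5, so c = √5.
e = c/a = √5/3√3 = √15/9.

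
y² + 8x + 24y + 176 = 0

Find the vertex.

(-4, -12)

Only y is squared. Complete the square in y: (y + 12)² = -8(x + 4).
Vertex (-4, -12); 4p = -8 so p = -2. Opens left.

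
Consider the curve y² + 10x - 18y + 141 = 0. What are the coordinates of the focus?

(-17/2, 9)

Only y is squared. Complete the square in y: (y - 9)² = -10(x + 6).
Vertex (-6, 9); 4p = -10 so p = -5/2. Opens left.
Focus is p units from the vertex along the axis: (h + p, k).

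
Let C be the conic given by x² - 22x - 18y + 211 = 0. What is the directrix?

y = 1/2

Only x is squared. Complete the square in x: (x - 11)² = 18(y - 5).
Vertex (11, 5); 4p = 18 so p = 9/2. Opens up.
Directrix is the horizontal line y = k − p = 5 − (9/2) = 1/2.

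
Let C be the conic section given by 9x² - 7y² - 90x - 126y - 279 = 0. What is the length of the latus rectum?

14/3

9(x² - 10x) -7(y² + 18y) = 279
Complete the square: 9(x - 5)² -7(y + 9)² = 279 + 225 - 567 = -63
Divide by -63: (y + 9)²/9 - (x - 5)²/7 = 1
Hyperbola, center (5, -9), transverse axis vertical; a² = 9, b² = 7.
Latus rectum length = 2b²/a = 2·7/3 = 14/3.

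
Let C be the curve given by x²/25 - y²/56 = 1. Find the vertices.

Center (0, 0). The positive term is the x-term, so the transverse axis is horizontal; a² = 25, b² = 56.
a = 5. Vertices at (h ± a, k).

(-5, 0) and (5, 0)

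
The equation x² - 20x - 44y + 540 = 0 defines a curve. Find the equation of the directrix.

y = -1

Only x is squared. Complete the square in x: (x - 10)² = 44(y - 10).
Vertex (10, 10); 4p = 44 so p = 11. Opens up.
Directrix is the horizontal line y = k − p = 10 − (11) = -1.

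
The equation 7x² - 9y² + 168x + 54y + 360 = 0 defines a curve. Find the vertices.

Collect terms: 7(x² + 24x) -9(y² - 6y) = -360
7(x + 12)² -9(y - 3)² = -360 + 1008 - 81 = 567
Divide by 567: (x + 12)²/81 - (y - 3)²/63 = 1
Hyperbola, center (-12, 3), transverse axis horizontal; a² = 81, b² = 63.
a = 9. Vertices at (h ± a, k).

(-21, 3) and (-3, 3)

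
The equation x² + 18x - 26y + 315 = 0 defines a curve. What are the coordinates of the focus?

(-9, 31/2)

Only x is squared. Complete the square in x: (x + 9)² = 26(y - 9).
Vertex (-9, 9); 4p = 26 so p = 13/2. Opens up.
Focus is p units from the vertex along the axis: (h, k + p).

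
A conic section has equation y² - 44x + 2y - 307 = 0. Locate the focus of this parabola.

(4, -1)

Only y is squared. Complete the square in y: (y + 1)² = 44(x + 7).
Vertex (-7, -1); 4p = 44 so p = 11. Opens right.
Focus is p units from the vertex along the axis: (h + p, k).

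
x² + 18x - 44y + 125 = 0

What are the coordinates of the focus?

Only x is squared. Complete the square in x: (x + 9)² = 44(y - 1).
Vertex (-9, 1); 4p = 44 so p = 11. Opens up.
Focus is p units from the vertex along the axis: (h, k + p).

(-9, 12)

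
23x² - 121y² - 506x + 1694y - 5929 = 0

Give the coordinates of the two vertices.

(0, 7) and (22, 7)

Collect terms: 23(x² - 22x) -121(y² - 14y) = 5929
Complete the square: 23(x - 11)² -121(y - 7)² = 5929 + 2783 - 5929 = 2783
Divide through by 2783 to get (x - 11)²/121 - (y - 7)²/23 = 1.
Hyperbola, center (11, 7), transverse axis horizontal; a² = 121, b² = 23.
a = 11. Vertices at (h ± a, k).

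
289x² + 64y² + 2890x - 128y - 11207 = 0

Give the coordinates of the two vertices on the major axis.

(-5, -16) and (-5, 18)

Group the x- and y-terms: 289(x² + 10x) + 64(y² - 2y) = 11207
Complete the square in x and y: 289(x + 5)² + 64(y - 1)² = 11207 + 7225 + 64 = 18496
Dividing both sides by 18496: (x + 5)²/64 + (y - 1)²/289 = 1
Ellipse, center (-5, 1), major axis vertical; a² = 289, b² = 64.
a = 17. Vertices at (h, k ± a).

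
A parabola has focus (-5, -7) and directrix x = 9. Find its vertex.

The vertex is the midpoint between the focus and the directrix along the axis of symmetry.
Axis is horizontal (directrix is vertical). Vertex x-coordinate = (-5 + 9)/2 = 2; y-coordinate = -7.

(2, -7)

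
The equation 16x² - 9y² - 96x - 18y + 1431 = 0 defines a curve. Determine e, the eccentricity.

e = 5/4

Group the x- and y-terms: 16(x² - 6x) -9(y² + 2y) = -1431
Complete the square in x and y: 16(x - 3)² -9(y + 1)² = -1431 + 144 - 9 = -1296
Divide by -1296: (y + 1)²/144 - (x - 3)²/81 = 1
Hyperbola, center (3, -1), transverse axis vertical; a² = 144, b² = 81.
c² = a² + b² = 225, so c = 15.
e = c/a = 15/12 = 5/4.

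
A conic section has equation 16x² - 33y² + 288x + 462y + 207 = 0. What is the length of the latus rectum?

33/2

Collect terms: 16(x² + 18x) -33(y² - 14y) = -207
Completing the square gives 16(x + 9)² -33(y - 7)² = -207 + 1296 - 1617 = -528.
Divide by -528: (y - 7)²/16 - (x + 9)²/33 = 1
Hyperbola, center (-9, 7), transverse axis vertical; a² = 16, b² = 33.
Latus rectum length = 2b²/a = 2·33/4 = 33/2.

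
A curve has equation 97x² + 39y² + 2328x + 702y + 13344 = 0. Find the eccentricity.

Group: 97(x² + 24x) + 39(y² + 18y) = -13344
Complete the square: 97(x + 12)² + 39(y + 9)² = -13344 + 13968 + 3159 = 3783
Divide by 3783: (x + 12)²/39 + (y + 9)²/97 = 1
Ellipse, center (-12, -9), major axis vertical; a² = 97, b² = 39.
c² = a² - b² = 58, so c = √58.
e = c/a = √58/√97 = √5626/97.

e = √5626/97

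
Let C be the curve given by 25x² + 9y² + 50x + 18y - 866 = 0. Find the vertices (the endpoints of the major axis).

25(x² + 2x) + 9(y² + 2y) = 866
Complete the square in x and y: 25(x + 1)² + 9(y + 1)² = 866 + 25 + 9 = 900
Divide by 900: (x + 1)²/36 + (y + 1)²/100 = 1
Ellipse, center (-1, -1), major axis vertical; a² = 100, b² = 36.
a = 10. Vertices at (h, k ± a).

(-1, -11) and (-1, 9)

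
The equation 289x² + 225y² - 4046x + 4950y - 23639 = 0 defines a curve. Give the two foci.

(7, -19) and (7, -3)

Rearranging, 289(x² - 14x) + 225(y² + 22y) = 23639.
Complete the square in x and y: 289(x - 7)² + 225(y + 11)² = 23639 + 14161 + 27225 = 65025
Dividing both sides by 65025: (x - 7)²/225 + (y + 11)²/289 = 1
Ellipse, center (7, -11), major axis vertical; a² = 289, b² = 225.
c² = a² - b² = 289 - 225 = 64, so c = 8.
Foci lie on the vertical axis through the center: (h, k ± c).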